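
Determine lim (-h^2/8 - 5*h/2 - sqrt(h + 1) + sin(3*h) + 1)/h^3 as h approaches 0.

-73/16

Substitution gives 0/0; apply L'Hôpital's rule 3 times.
After differentiating numerator and denominator 3 times the quotient is (-27*cos(3*h) - 3/(8*(h + 1)^(5/2)))/(6); at h = 0 this is -73/16.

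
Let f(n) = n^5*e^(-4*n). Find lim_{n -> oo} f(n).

Write as n^5/e^{4n}, an ∞/∞ form.
Exponential growth dominates any polynomial, so repeated L'Hôpital (or the standard result) gives 0.

0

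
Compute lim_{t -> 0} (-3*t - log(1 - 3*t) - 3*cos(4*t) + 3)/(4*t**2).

Substitution gives 0/0; apply L'Hôpital's rule 2 times.
After differentiating numerator and denominator 2 times the quotient is (48*cos(4*t) + 9/(3*t - 1)^2)/(8); at t = 0 this is 57/8.

57/8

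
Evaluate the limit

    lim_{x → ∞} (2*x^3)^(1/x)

Base → ∞ and exponent → 0: an ∞^0 form.
Take logs: (1/x)·ln(2·x^3) = (ln 2 + 3·ln x)/x → 0.
So the limit is e^0 = 1.

1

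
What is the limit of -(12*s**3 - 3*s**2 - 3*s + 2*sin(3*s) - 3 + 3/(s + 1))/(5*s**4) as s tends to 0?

Substitution gives 0/0 (the numerator vanishes to order 4).
Expand each term to order s^4: the coefficient of s^4 in 2·sin(3s) is 0 and in 3·1/(1 + s) is 3.
Lower-order terms cancel with the polynomial part, so the numerator is (3)·s^4 + o(s^4), and the limit is (3)/(-5) = -3/5.

-3/5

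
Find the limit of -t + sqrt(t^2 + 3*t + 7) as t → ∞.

3/2

An ∞ − ∞ form. Rationalising with the conjugate, the difference becomes (3t + 7) / (√(t^2 + 3*t + 7) + t).
For large t the denominator behaves like 2·t, so the quotient tends to 3/2 = 3/2.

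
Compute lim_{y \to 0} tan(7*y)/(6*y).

Substitution gives 0/0.
Since tan(u)/u → 1 as u → 0, tan(7y)/(7y) → 1 and the limit is 7/6.

7/6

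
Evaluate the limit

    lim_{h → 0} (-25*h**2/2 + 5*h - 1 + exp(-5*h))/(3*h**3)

-125/18

Direct substitution gives 0/0.
Apply L'Hôpital: lim (-25*h + 5 - 5*e^(-5*h))/(9*h^2), still 0/0.
Apply L'Hôpital: lim (-25 + 25*e^(-5*h))/(18*h), still 0/0.
After 3 applications of L'Hôpital's rule the quotient is (-125*e^(-5*h))/(18); substituting h = 0 gives -125/18.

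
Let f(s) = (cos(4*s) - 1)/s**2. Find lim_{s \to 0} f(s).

Direct substitution gives 0/0.
Apply L'Hôpital: lim (-4*sin(4*s))/(2*s), still 0/0.
After 2 applications of L'Hôpital's rule the quotient is (-16*cos(4*s))/(2); substituting s = 0 gives -8.

-8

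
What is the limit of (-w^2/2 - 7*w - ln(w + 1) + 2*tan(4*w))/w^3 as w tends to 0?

127/3

Substitution gives 0/0; apply L'Hôpital's rule 3 times.
After differentiating numerator and denominator 3 times the quotient is (2*(128*(w + 1)^3*(3*tan(4*w)^2 + 1)/cos(4*w)^2 - 1)/(w + 1)^3)/(6); at w = 0 this is 127/3.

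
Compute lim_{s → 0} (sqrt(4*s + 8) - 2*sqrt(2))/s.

Substitution gives 0/0. Multiply numerator and denominator by the conjugate √(8 + 4s) + √8.
The numerator becomes (8 + 4s) − 8 = 4s, so the expression simplifies to 4/(√(8 + 4s) + √8).
Letting s → 0 gives 4/(2√8) = √(2)/2.

√(2)/2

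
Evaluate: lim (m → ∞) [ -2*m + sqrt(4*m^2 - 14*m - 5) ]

This has the form ∞ − ∞. Multiply and divide by the conjugate √(4*m^2 - 14*m - 5) + 2m.
That gives (-14m - 5) / (√(4*m^2 - 14*m - 5) + 2m).
Divide numerator and denominator by m: the limit is -14/(2·2) = -7/2.

-7/2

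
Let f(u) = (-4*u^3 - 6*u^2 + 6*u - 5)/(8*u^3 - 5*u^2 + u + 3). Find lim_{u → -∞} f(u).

Numerator and denominator both have degree 3.
Dividing every term by u^3, all lower-order terms vanish and the limit is the ratio of leading coefficients, -4/(8) = -1/2.

-1/2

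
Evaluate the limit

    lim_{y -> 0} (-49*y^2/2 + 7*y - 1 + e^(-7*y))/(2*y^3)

Direct substitution gives 0/0.
Apply L'Hôpital: lim (-49*y + 7 - 7*e^(-7*y))/(6*y^2), still 0/0.
Apply L'Hôpital: lim (-49 + 49*e^(-7*y))/(12*y), still 0/0.
After 3 applications of L'Hôpital's rule the quotient is (-343*e^(-7*y))/(12); substituting y = 0 gives -343/12.

-343/12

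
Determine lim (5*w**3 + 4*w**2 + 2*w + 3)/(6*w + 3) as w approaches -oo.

∞

The numerator has higher degree (3 > 1); the quotient behaves like (5/(6))·w^2 for large |w|.
As w → −∞ this diverges to ∞.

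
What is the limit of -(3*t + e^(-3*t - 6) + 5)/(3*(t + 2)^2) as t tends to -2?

Direct substitution gives 0/0.
Apply L'Hôpital: lim (3 - 3*e^(-3*t - 6))/(-6*t - 12), still 0/0.
After 2 applications of L'Hôpital's rule the quotient is (9*e^(-3*t - 6))/(-6); substituting t = -2 gives -3/2.

-3/2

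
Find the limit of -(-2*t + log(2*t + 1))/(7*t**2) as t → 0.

2/7

Direct substitution gives 0/0.
Apply L'Hôpital: lim (-2 + 2/(2*t + 1))/(-14*t), still 0/0.
After 2 applications of L'Hôpital's rule the quotient is (-4/(2*t + 1)^2)/(-14); substituting t = 0 gives 2/7.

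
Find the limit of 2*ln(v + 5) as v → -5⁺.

As v → -5⁺, v + 5 → 0⁺ and ln(v + 5) → −∞.
Multiplying by 2 gives -∞.

-∞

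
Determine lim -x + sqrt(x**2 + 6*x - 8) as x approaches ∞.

An ∞ − ∞ form. Rationalising with the conjugate, the difference becomes (6x - 8) / (√(x^2 + 6*x - 8) + x).
For large x the denominator behaves like 2·x, so the quotient tends to 6/2 = 3.

3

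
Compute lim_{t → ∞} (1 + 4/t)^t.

e^(4)

Write it as [(1 + 4/t)^t]^(1) · (1 + 4/t)^(0). The bracketed term tends to e^(4) and the second factor to 1, so the limit is e^(4).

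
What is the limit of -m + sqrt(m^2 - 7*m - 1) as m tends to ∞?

-7/2

An ∞ − ∞ form. Rationalising with the conjugate, the difference becomes (-7m - 1) / (√(m^2 - 7*m - 1) + m).
For large m the denominator behaves like 2·m, so the quotient tends to -7/2 = -7/2.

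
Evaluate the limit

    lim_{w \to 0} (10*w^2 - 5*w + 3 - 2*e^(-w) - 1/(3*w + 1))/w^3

Substitution gives 0/0; apply L'Hôpital's rule 3 times.
After differentiating numerator and denominator 3 times the quotient is (2*e^(-w) + 162/(3*w + 1)^4)/(6); at w = 0 this is 82/3.

82/3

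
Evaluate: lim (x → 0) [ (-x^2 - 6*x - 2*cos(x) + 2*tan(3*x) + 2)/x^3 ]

Substitution gives 0/0 (the numerator vanishes to order 3).
Expand each term to order x^3: the coefficient of x^3 in -2·cos(x) is 0 and in 2·tan(3x) is 18.
Lower-order terms cancel with the polynomial part, so the numerator is (18)·x^3 + o(x^3), and the limit is (18)/(1) = 18.

18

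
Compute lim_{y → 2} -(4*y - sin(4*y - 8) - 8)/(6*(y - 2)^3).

Direct substitution gives 0/0.
Apply L'Hôpital: lim (4 - 4*cos(4*y - 8))/(-18*(y - 2)^2), still 0/0.
Apply L'Hôpital: lim (16*sin(4*y - 8))/(72 - 36*y), still 0/0.
After 3 applications of L'Hôpital's rule the quotient is (64*cos(4*y - 8))/(-36); substituting y = 2 gives -16/9.

-16/9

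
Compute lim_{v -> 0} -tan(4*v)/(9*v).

-4/9

Substitution gives 0/0.
Since tan(u)/u → 1 as u → 0, tan(4v)/(4v) → 1 and the limit is 4/(-9) = -4/9.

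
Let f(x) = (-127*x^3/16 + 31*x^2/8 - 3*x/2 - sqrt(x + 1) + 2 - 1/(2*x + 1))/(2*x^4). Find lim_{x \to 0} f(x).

Substitution gives 0/0 (the numerator vanishes to order 4).
Expand each term to order x^4: the coefficient of x^4 in −1/(1 + 2x) is -16 and in −√(1 + x) is 5/128.
Lower-order terms cancel with the polynomial part, so the numerator is (-2043/128)·x^4 + o(x^4), and the limit is (-2043/128)/(2) = -2043/256.

-2043/256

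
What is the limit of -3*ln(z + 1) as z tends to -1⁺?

As z → -1⁺, z + 1 → 0⁺ and ln(z + 1) → −∞.
Multiplying by -3 gives ∞.

∞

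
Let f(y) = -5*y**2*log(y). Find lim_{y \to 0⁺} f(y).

This is a 0·(−∞) form. Rewrite as -5·ln(y) / y^(−2) and apply L'Hôpital:
the derivative quotient is -5·(1/y) / (−2·y^(−3)) = (5/2)·y^2 → 0.

0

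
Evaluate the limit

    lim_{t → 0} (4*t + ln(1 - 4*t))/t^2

-8

Direct substitution gives 0/0.
Apply L'Hôpital: lim (4 - 4/(1 - 4*t))/(2*t), still 0/0.
After 2 applications of L'Hôpital's rule the quotient is (-16/(1 - 4*t)^2)/(2); substituting t = 0 gives -8.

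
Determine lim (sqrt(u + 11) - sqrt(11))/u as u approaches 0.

A 0/0 form; rationalise with √(11 + u) + √11. This collapses the numerator to u, leaving 1/(√(11 + u) + √11) → 1/(2√11) = √(11)/22.

√(11)/22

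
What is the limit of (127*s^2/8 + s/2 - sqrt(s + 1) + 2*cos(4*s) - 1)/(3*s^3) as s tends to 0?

-1/48

Substitution gives 0/0; apply L'Hôpital's rule 3 times.
After differentiating numerator and denominator 3 times the quotient is (128*sin(4*s) - 3/(8*(s + 1)^(5/2)))/(18); at s = 0 this is -1/48.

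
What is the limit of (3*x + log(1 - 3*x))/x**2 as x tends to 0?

Direct substitution gives 0/0.
Apply L'Hôpital: lim (3 - 3/(1 - 3*x))/(2*x), still 0/0.
After 2 applications of L'Hôpital's rule the quotient is (-9/(1 - 3*x)^2)/(2); substituting x = 0 gives -9/2.

-9/2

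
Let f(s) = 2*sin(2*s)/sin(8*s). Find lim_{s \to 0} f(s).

Substitution gives 0/0.
Divide numerator and denominator by s: sin(2s)/s → 2 and sin(8s)/s → 8, so the limit is 2·2/8 = 1/2.

1/2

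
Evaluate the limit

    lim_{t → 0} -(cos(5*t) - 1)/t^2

Direct substitution gives 0/0.
Apply L'Hôpital: lim (-5*sin(5*t))/(-2*t), still 0/0.
After 2 applications of L'Hôpital's rule the quotient is (-25*cos(5*t))/(-2); substituting t = 0 gives 25/2.

25/2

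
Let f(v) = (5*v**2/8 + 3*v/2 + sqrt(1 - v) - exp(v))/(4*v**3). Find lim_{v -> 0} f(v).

-11/192

Substitution gives 0/0; apply L'Hôpital's rule 3 times.
After differentiating numerator and denominator 3 times the quotient is (-e^(v) - 3/(8*(1 - v)^(5/2)))/(24); at v = 0 this is -11/192.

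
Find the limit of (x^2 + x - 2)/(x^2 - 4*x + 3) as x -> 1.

-3/2

Direct substitution gives 0/0, so factor. Both numerator and denominator have (x - 1) as a factor.
After cancelling, the expression reduces to (x + 2)/(x - 3).
Substituting x = 1 gives -3/2.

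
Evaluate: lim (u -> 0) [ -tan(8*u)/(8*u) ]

-1

Substitution gives 0/0.
Since tan(θ)/θ → 1 as θ → 0, tan(8u)/(8u) → 1 and the limit is 8/(-8) = -1.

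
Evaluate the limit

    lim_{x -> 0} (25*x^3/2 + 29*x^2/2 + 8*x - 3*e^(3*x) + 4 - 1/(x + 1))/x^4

Substitution gives 0/0; apply L'Hôpital's rule 4 times.
After differentiating numerator and denominator 4 times the quotient is (-243*e^(3*x) - 24/(x + 1)^5)/(24); at x = 0 this is -89/8.

-89/8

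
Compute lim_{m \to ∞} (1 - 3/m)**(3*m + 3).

e^(-9)

Write it as [(1 - 3/m)^m]^(3) · (1 - 3/m)^(3). The bracketed term tends to e^(-3) and the second factor to 1, so the limit is e^(-9).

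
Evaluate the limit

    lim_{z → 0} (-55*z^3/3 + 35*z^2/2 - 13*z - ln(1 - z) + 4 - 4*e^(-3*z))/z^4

Substitution gives 0/0; apply L'Hôpital's rule 4 times.
After differentiating numerator and denominator 4 times the quotient is (-324*e^(-3*z) + 6/(z - 1)^4)/(24); at z = 0 this is -53/4.

-53/4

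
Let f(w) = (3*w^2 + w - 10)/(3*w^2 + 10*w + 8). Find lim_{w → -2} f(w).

11/2

Direct substitution gives 0/0, so factor. Both numerator and denominator have (w + 2) as a factor.
After cancelling, the expression reduces to (3*w - 5)/(3*w + 4).
Substituting w = -2 gives 11/2.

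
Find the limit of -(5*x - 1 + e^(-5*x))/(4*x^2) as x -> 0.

Direct substitution gives 0/0.
Apply L'Hôpital: lim (5 - 5*e^(-5*x))/(-8*x), still 0/0.
After 2 applications of L'Hôpital's rule the quotient is (25*e^(-5*x))/(-8); substituting x = 0 gives -25/8.

-25/8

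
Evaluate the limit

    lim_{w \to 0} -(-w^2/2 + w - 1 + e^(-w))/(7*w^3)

Direct substitution gives 0/0.
Apply L'Hôpital: lim (-w + 1 - e^(-w))/(-21*w^2), still 0/0.
Apply L'Hôpital: lim (-1 + e^(-w))/(-42*w), still 0/0.
After 3 applications of L'Hôpital's rule the quotient is (-e^(-w))/(-42); substituting w = 0 gives 1/42.

1/42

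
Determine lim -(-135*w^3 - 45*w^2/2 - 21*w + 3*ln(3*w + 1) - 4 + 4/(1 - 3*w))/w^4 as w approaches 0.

-1053/4

Substitution gives 0/0; apply L'Hôpital's rule 4 times.
After differentiating numerator and denominator 4 times the quotient is (-1458/(3*w + 1)^4 - 7776/(3*w - 1)^5)/(-24); at w = 0 this is -1053/4.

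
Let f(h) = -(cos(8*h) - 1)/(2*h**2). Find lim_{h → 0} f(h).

Direct substitution gives 0/0.
Apply L'Hôpital: lim (-8*sin(8*h))/(-4*h), still 0/0.
After 2 applications of L'Hôpital's rule the quotient is (-64*cos(8*h))/(-4); substituting h = 0 gives 16.

16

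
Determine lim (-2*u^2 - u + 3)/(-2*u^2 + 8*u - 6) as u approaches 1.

-5/4

At u = 1 both the top and bottom vanish — a removable singularity. Factoring out (u - 1) from each leaves (-2*u - 3)/(6 - 2*u), which at u = 1 equals -5/4.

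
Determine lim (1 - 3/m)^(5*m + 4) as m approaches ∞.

e^(-15)

Write it as [(1 - 3/m)^m]^(5) · (1 - 3/m)^(4). The bracketed term tends to e^(-3) and the second factor to 1, so the limit is e^(-15).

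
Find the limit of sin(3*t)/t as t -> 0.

Substitution gives 0/0.
Write it as (3)·sin(3t)/(3t); since sin(u)/u → 1, the limit is 3.

3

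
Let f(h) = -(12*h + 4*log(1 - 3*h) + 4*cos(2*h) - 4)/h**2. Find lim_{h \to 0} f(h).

26

Substitution gives 0/0; apply L'Hôpital's rule 2 times.
After differentiating numerator and denominator 2 times the quotient is (-16*cos(2*h) - 36/(3*h - 1)^2)/(-2); at h = 0 this is 26.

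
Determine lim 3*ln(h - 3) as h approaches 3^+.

-∞

As h → 3⁺, h - 3 → 0⁺ and ln(h - 3) → −∞.
Multiplying by 3 gives -∞.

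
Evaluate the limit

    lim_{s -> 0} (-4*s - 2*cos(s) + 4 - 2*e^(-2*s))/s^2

-3

Substitution gives 0/0; apply L'Hôpital's rule 2 times.
After differentiating numerator and denominator 2 times the quotient is (2*cos(s) - 8*e^(-2*s))/(2); at s = 0 this is -3.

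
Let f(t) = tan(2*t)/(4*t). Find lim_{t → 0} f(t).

1/2

Substitution gives 0/0.
Since tan(u)/u → 1 as u → 0, tan(2t)/(2t) → 1 and the limit is 2/4 = 1/2.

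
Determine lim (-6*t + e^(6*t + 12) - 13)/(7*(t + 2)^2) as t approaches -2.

Direct substitution gives 0/0.
Apply L'Hôpital: lim (6*e^(6*t + 12) - 6)/(14*t + 28), still 0/0.
After 2 applications of L'Hôpital's rule the quotient is (36*e^(6*t + 12))/(14); substituting t = -2 gives 18/7.

18/7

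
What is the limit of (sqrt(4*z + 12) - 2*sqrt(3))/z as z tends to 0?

Substitution gives 0/0. Multiply numerator and denominator by the conjugate √(12 + 4z) + √12.
The numerator becomes (12 + 4z) − 12 = 4z, so the expression simplifies to 4/(√(12 + 4z) + √12).
Letting z → 0 gives 4/(2√12) = √(3)/3.

√(3)/3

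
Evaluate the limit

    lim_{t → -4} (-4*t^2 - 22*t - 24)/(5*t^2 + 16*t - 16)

Direct substitution gives 0/0, so factor. Both numerator and denominator have (t + 4) as a factor.
After cancelling, the expression reduces to (-4*t - 6)/(5*t - 4).
Substituting t = -4 gives -5/12.

-5/12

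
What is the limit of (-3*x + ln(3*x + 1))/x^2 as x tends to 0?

Direct substitution gives 0/0.
Apply L'Hôpital: lim (-3 + 3/(3*x + 1))/(2*x), still 0/0.
After 2 applications of L'Hôpital's rule the quotient is (-9/(3*x + 1)^2)/(2); substituting x = 0 gives -9/2.

-9/2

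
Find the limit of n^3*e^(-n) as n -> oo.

Write as n^3/e^{1n}, an ∞/∞ form.
Exponential growth dominates any polynomial, so repeated L'Hôpital (or the standard result) gives 0.

0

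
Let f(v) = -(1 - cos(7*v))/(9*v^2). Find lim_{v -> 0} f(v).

-49/18

Substitution gives 0/0.
Use (1 − cos u)/u² → 1/2 with u = 7v: the limit is 7²/(2·(-9)) = -49/18.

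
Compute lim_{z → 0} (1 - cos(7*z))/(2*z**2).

Substitution gives 0/0.
Use (1 − cos u)/u² → 1/2 with u = 7z: the limit is 7²/(2·2) = 49/4.

49/4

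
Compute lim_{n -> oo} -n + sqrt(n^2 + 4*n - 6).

2

This has the form ∞ − ∞. Multiply and divide by the conjugate √(n^2 + 4*n - 6) + n.
That gives (4n - 6) / (√(n^2 + 4*n - 6) + n).
Divide numerator and denominator by n: the limit is 4/(2·1) = 2.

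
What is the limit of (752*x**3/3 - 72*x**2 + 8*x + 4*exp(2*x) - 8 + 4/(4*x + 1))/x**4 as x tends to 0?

3080/3

Substitution gives 0/0 (the numerator vanishes to order 4).
Expand each term to order x^4: the coefficient of x^4 in 4·1/(1 + 4x) is 1024 and in 4·e^(2x) is 8/3.
Lower-order terms cancel with the polynomial part, so the numerator is (3080/3)·x^4 + o(x^4), and the limit is (3080/3)/(1) = 3080/3.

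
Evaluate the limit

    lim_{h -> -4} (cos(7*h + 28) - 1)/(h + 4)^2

-49/2

Direct substitution gives 0/0.
Apply L'Hôpital: lim (-7*sin(7*h + 28))/(2*h + 8), still 0/0.
After 2 applications of L'Hôpital's rule the quotient is (-49*cos(7*h + 28))/(2); substituting h = -4 gives -49/2.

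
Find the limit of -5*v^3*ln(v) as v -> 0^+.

This is a 0·(−∞) form. Rewrite as -5·ln(v) / v^(−3) and apply L'Hôpital:
the derivative quotient is -5·(1/v) / (−3·v^(−4)) = (5/3)·v^3 → 0.

0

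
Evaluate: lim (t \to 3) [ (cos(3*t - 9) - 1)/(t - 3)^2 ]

Direct substitution gives 0/0.
Apply L'Hôpital: lim (-3*sin(3*t - 9))/(2*t - 6), still 0/0.
After 2 applications of L'Hôpital's rule the quotient is (-9*cos(3*t - 9))/(2); substituting t = 3 gives -9/2.

-9/2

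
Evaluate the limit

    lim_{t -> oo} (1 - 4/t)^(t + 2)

e^(-4)

Let L be the limit and take ln: ln L = lim (t + 2)·ln(1 - 4/t) = lim (t + 2)·(-4/t + O(1/t²)) = -4.
Hence L = e^(-4).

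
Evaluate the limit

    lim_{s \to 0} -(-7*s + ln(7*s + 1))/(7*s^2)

7/2

Direct substitution gives 0/0.
Apply L'Hôpital: lim (-7 + 7/(7*s + 1))/(-14*s), still 0/0.
After 2 applications of L'Hôpital's rule the quotient is (-49/(7*s + 1)^2)/(-14); substituting s = 0 gives 7/2.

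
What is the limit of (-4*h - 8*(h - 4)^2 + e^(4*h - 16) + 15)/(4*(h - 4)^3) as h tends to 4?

8/3

Direct substitution gives 0/0.
Apply L'Hôpital: lim (-16*h + 4*e^(4*h - 16) + 60)/(12*(h - 4)^2), still 0/0.
Apply L'Hôpital: lim (16*e^(4*h - 16) - 16)/(24*h - 96), still 0/0.
After 3 applications of L'Hôpital's rule the quotient is (64*e^(4*h - 16))/(24); substituting h = 4 gives 8/3.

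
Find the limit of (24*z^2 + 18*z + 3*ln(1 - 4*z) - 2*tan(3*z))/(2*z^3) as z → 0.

-41

Substitution gives 0/0 (the numerator vanishes to order 3).
Expand each term to order z^3: the coefficient of z^3 in 3·ln(1 - 4z) is -64 and in -2·tan(3z) is -18.
Lower-order terms cancel with the polynomial part, so the numerator is (-82)·z^3 + o(z^3), and the limit is (-82)/(2) = -41.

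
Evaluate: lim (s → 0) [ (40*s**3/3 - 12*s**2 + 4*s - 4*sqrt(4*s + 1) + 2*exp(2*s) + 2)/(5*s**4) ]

Substitution gives 0/0; apply L'Hôpital's rule 4 times.
After differentiating numerator and denominator 4 times the quotient is (32*e^(2*s) + 960/(4*s + 1)^(7/2))/(120); at s = 0 this is 124/15.

124/15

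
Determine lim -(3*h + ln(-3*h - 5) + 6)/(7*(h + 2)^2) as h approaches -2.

Direct substitution gives 0/0.
Apply L'Hôpital: lim (3 - 3/(-3*h - 5))/(-14*h - 28), still 0/0.
After 2 applications of L'Hôpital's rule the quotient is (-9/(-3*h - 5)^2)/(-14); substituting h = -2 gives 9/14.

9/14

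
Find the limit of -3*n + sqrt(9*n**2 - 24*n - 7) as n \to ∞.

This has the form ∞ − ∞. Multiply and divide by the conjugate √(9*n^2 - 24*n - 7) + 3n.
That gives (-24n - 7) / (√(9*n^2 - 24*n - 7) + 3n).
Divide numerator and denominator by n: the limit is -24/(2·3) = -4.

-4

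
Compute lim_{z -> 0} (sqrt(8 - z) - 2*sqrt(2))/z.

-√(2)/8

Substitution gives 0/0. Multiply numerator and denominator by the conjugate √(8 - z) + √8.
The numerator becomes (8 - z) − 8 = -z, so the expression simplifies to -1/(√(8 - z) + √8).
Letting z → 0 gives -1/(2√8) = -√(2)/8.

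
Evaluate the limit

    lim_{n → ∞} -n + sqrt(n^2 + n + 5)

An ∞ − ∞ form. Rationalising with the conjugate, the difference becomes (n + 5) / (√(n^2 + n + 5) + n).
For large n the denominator behaves like 2·n, so the quotient tends to 1/2 = 1/2.

1/2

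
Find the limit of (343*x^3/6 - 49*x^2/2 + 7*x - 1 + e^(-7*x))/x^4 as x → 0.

2401/24

Direct substitution gives 0/0.
Apply L'Hôpital: lim (343*x^2/2 - 49*x + 7 - 7*e^(-7*x))/(4*x^3), still 0/0.
Apply L'Hôpital: lim (343*x - 49 + 49*e^(-7*x))/(12*x^2), still 0/0.
Apply L'Hôpital: lim (343 - 343*e^(-7*x))/(24*x), still 0/0.
After 4 applications of L'Hôpital's rule the quotient is (2401*e^(-7*x))/(24); substituting x = 0 gives 2401/24.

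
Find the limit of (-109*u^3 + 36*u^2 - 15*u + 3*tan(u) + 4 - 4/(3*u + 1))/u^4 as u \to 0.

Substitution gives 0/0 (the numerator vanishes to order 4).
Expand each term to order u^4: the coefficient of u^4 in 3·tan(u) is 0 and in -4·1/(1 + 3u) is -324.
Lower-order terms cancel with the polynomial part, so the numerator is (-324)·u^4 + o(u^4), and the limit is (-324)/(1) = -324.

-324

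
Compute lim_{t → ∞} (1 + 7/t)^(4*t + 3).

e^(28)

Let L be the limit and take ln: ln L = lim (4t + 3)·ln(1 + 7/t) = lim (4t + 3)·(7/t + O(1/t²)) = 28.
Hence L = e^(28).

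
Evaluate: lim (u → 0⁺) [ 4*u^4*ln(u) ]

0

This is a 0·(−∞) form. Rewrite as 4·ln(u) / u^(−4) and apply L'Hôpital:
the derivative quotient is 4·(1/u) / (−4·u^(−5)) = (-4/4)·u^4 → 0.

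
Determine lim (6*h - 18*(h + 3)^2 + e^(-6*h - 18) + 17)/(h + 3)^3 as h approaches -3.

Direct substitution gives 0/0.
Apply L'Hôpital: lim (-36*h - 6*e^(-6*h - 18) - 102)/(3*(h + 3)^2), still 0/0.
Apply L'Hôpital: lim (36*e^(-6*h - 18) - 36)/(6*h + 18), still 0/0.
After 3 applications of L'Hôpital's rule the quotient is (-216*e^(-6*h - 18))/(6); substituting h = -3 gives -36.

-36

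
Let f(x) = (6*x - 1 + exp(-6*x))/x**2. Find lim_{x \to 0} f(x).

18

Direct substitution gives 0/0.
Apply L'Hôpital: lim (6 - 6*e^(-6*x))/(2*x), still 0/0.
After 2 applications of L'Hôpital's rule the quotient is (36*e^(-6*x))/(2); substituting x = 0 gives 18.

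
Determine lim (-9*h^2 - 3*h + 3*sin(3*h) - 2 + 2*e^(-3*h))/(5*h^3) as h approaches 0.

-9/2

Substitution gives 0/0; apply L'Hôpital's rule 3 times.
After differentiating numerator and denominator 3 times the quotient is (-81*cos(3*h) - 54*e^(-3*h))/(30); at h = 0 this is -9/2.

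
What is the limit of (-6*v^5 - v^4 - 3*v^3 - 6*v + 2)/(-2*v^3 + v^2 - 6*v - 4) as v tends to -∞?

∞

The numerator has higher degree (5 > 3); the quotient behaves like (-6/(-2))·v^2 for large |v|.
As v → −∞ this diverges to ∞.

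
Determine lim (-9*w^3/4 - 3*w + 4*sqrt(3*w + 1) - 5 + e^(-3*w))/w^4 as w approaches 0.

Substitution gives 0/0 (the numerator vanishes to order 4).
Expand each term to order w^4: the coefficient of w^4 in e^(-3w) is 27/8 and in 4·√(1 + 3w) is -405/32.
Lower-order terms cancel with the polynomial part, so the numerator is (-297/32)·w^4 + o(w^4), and the limit is (-297/32)/(1) = -297/32.

-297/32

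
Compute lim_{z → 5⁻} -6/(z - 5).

As z → 5⁻, (z - 5) → 0⁻, so (z - 5)^1 → 0⁻ and -6/(z - 5)^1 → ∞.

∞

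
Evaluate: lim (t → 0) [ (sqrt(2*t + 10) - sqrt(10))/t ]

Substitution gives 0/0. Multiply numerator and denominator by the conjugate √(10 + 2t) + √10.
The numerator becomes (10 + 2t) − 10 = 2t, so the expression simplifies to 2/(√(10 + 2t) + √10).
Letting t → 0 gives 2/(2√10) = √(10)/10.

√(10)/10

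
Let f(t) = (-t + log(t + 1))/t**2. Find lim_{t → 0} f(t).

Direct substitution gives 0/0.
Apply L'Hôpital: lim (-1 + 1/(t + 1))/(2*t), still 0/0.
After 2 applications of L'Hôpital's rule the quotient is (-1/(t + 1)^2)/(2); substituting t = 0 gives -1/2.

-1/2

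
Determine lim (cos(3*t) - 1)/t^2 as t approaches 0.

-9/2

Direct substitution gives 0/0.
Apply L'Hôpital: lim (-3*sin(3*t))/(2*t), still 0/0.
After 2 applications of L'Hôpital's rule the quotient is (-9*cos(3*t))/(2); substituting t = 0 gives -9/2.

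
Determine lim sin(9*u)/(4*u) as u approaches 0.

9/4

Substitution gives 0/0.
Write it as (9/4)·sin(9u)/(9u); since sin(θ)/θ → 1, the limit is 9/4.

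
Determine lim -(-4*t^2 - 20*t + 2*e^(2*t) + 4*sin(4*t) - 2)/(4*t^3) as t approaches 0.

Substitution gives 0/0; apply L'Hôpital's rule 3 times.
After differentiating numerator and denominator 3 times the quotient is (16*e^(2*t) - 256*cos(4*t))/(-24); at t = 0 this is 10.

10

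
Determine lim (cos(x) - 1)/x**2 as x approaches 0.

Direct substitution gives 0/0.
Apply L'Hôpital: lim (-sin(x))/(2*x), still 0/0.
After 2 applications of L'Hôpital's rule the quotient is (-cos(x))/(2); substituting x = 0 gives -1/2.

-1/2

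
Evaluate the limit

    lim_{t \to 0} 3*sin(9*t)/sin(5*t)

Substitution gives 0/0.
Divide numerator and denominator by t: sin(9t)/t → 9 and sin(5t)/t → 5, so the limit is 3·9/5 = 27/5.

27/5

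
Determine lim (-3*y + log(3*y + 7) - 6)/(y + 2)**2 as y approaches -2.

Direct substitution gives 0/0.
Apply L'Hôpital: lim (-3 + 3/(3*y + 7))/(2*y + 4), still 0/0.
After 2 applications of L'Hôpital's rule the quotient is (-9/(3*y + 7)^2)/(2); substituting y = -2 gives -9/2.

-9/2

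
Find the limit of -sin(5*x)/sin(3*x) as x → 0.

-5/3

Substitution gives 0/0.
Divide numerator and denominator by x: sin(5x)/x → 5 and sin(3x)/x → 3, so the limit is -1·5/3 = -5/3.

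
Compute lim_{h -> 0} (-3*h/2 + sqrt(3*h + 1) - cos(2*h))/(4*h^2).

Substitution gives 0/0; apply L'Hôpital's rule 2 times.
After differentiating numerator and denominator 2 times the quotient is (4*cos(2*h) - 9/(4*(3*h + 1)^(3/2)))/(8); at h = 0 this is 7/32.

7/32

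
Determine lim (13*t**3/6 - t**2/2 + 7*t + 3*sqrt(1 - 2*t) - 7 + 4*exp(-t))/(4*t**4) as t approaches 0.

-41/96

Substitution gives 0/0; apply L'Hôpital's rule 4 times.
After differentiating numerator and denominator 4 times the quotient is (4*e^(-t) - 45/(1 - 2*t)^(7/2))/(96); at t = 0 this is -41/96.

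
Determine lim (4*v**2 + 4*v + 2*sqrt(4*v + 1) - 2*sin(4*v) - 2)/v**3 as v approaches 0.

Substitution gives 0/0; apply L'Hôpital's rule 3 times.
After differentiating numerator and denominator 3 times the quotient is (128*cos(4*v) + 48/(4*v + 1)^(5/2))/(6); at v = 0 this is 88/3.

88/3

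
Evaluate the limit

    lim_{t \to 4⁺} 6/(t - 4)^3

∞

As t → 4⁺, (t - 4) → 0⁺, so (t - 4)^3 → 0⁺ and 6/(t - 4)^3 → ∞.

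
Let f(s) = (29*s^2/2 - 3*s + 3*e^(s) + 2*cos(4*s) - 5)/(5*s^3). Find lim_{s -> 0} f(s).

Substitution gives 0/0 (the numerator vanishes to order 3).
Expand each term to order s^3: the coefficient of s^3 in 2·cos(4s) is 0 and in 3·e^(s) is 1/2.
Lower-order terms cancel with the polynomial part, so the numerator is (1/2)·s^3 + o(s^3), and the limit is (1/2)/(5) = 1/10.

1/10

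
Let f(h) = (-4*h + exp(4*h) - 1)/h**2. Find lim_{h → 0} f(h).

Direct substitution gives 0/0.
Apply L'Hôpital: lim (4*e^(4*h) - 4)/(2*h), still 0/0.
After 2 applications of L'Hôpital's rule the quotient is (16*e^(4*h))/(2); substituting h = 0 gives 8.

8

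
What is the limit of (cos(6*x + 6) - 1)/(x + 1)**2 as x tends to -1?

Direct substitution gives 0/0.
Apply L'Hôpital: lim (-6*sin(6*x + 6))/(2*x + 2), still 0/0.
After 2 applications of L'Hôpital's rule the quotient is (-36*cos(6*x + 6))/(2); substituting x = -1 gives -18.

-18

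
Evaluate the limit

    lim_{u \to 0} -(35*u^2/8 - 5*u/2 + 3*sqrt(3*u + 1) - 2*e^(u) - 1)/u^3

-227/48

Substitution gives 0/0 (the numerator vanishes to order 3).
Expand each term to order u^3: the coefficient of u^3 in -2·e^(u) is -1/3 and in 3·√(1 + 3u) is 81/16.
Lower-order terms cancel with the polynomial part, so the numerator is (227/48)·u^3 + o(u^3), and the limit is (227/48)/(-1) = -227/48.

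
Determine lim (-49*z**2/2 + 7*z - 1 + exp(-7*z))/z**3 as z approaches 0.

-343/6

Direct substitution gives 0/0.
Apply L'Hôpital: lim (-49*z + 7 - 7*e^(-7*z))/(3*z^2), still 0/0.
Apply L'Hôpital: lim (-49 + 49*e^(-7*z))/(6*z), still 0/0.
After 3 applications of L'Hôpital's rule the quotient is (-343*e^(-7*z))/(6); substituting z = 0 gives -343/6.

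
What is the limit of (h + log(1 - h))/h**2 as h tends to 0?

-1/2

Direct substitution gives 0/0.
Apply L'Hôpital: lim (1 - 1/(1 - h))/(2*h), still 0/0.
After 2 applications of L'Hôpital's rule the quotient is (-1/(1 - h)^2)/(2); substituting h = 0 gives -1/2.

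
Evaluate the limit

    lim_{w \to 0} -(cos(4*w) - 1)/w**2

Direct substitution gives 0/0.
Apply L'Hôpital: lim (-4*sin(4*w))/(-2*w), still 0/0.
After 2 applications of L'Hôpital's rule the quotient is (-16*cos(4*w))/(-2); substituting w = 0 gives 8.

8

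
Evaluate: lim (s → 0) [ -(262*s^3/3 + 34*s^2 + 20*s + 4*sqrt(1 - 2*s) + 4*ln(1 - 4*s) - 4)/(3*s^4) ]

517/6

Substitution gives 0/0 (the numerator vanishes to order 4).
Expand each term to order s^4: the coefficient of s^4 in 4·√(1 - 2s) is -5/2 and in 4·ln(1 - 4s) is -256.
Lower-order terms cancel with the polynomial part, so the numerator is (-517/2)·s^4 + o(s^4), and the limit is (-517/2)/(-3) = 517/6.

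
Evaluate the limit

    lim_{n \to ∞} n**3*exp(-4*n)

0

Write as n^3/e^{4n}, an ∞/∞ form.
Exponential growth dominates any polynomial, so repeated L'Hôpital (or the standard result) gives 0.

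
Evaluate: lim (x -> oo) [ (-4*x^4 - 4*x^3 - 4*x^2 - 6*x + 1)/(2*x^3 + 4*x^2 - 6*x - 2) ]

-∞

The numerator has higher degree (4 > 3); the quotient behaves like (-4/(2))·x^1 for large |x|.
As x → +∞ this diverges to -∞.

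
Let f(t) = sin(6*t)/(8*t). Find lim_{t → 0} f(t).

3/4

Substitution gives 0/0.
Write it as (6/8)·sin(6t)/(6t); since sin(u)/u → 1, the limit is 3/4.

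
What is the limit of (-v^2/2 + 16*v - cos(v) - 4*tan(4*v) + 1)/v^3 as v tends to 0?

Substitution gives 0/0 (the numerator vanishes to order 3).
Expand each term to order v^3: the coefficient of v^3 in -4·tan(4v) is -256/3 and in −cos(v) is 0.
Lower-order terms cancel with the polynomial part, so the numerator is (-256/3)·v^3 + o(v^3), and the limit is (-256/3)/(1) = -256/3.

-256/3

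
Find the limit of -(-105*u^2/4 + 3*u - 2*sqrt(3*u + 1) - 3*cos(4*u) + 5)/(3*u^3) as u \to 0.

Substitution gives 0/0 (the numerator vanishes to order 3).
Expand each term to order u^3: the coefficient of u^3 in -3·cos(4u) is 0 and in -2·√(1 + 3u) is -27/8.
Lower-order terms cancel with the polynomial part, so the numerator is (-27/8)·u^3 + o(u^3), and the limit is (-27/8)/(-3) = 9/8.

9/8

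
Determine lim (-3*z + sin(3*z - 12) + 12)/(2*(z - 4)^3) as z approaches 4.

-9/4

Direct substitution gives 0/0.
Apply L'Hôpital: lim (3*cos(3*z - 12) - 3)/(6*(z - 4)^2), still 0/0.
Apply L'Hôpital: lim (-9*sin(3*z - 12))/(12*z - 48), still 0/0.
After 3 applications of L'Hôpital's rule the quotient is (-27*cos(3*z - 12))/(12); substituting z = 4 gives -9/4.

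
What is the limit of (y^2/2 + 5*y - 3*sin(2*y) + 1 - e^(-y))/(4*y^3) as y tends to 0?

25/24

Substitution gives 0/0; apply L'Hôpital's rule 3 times.
After differentiating numerator and denominator 3 times the quotient is (24*cos(2*y) + e^(-y))/(24); at y = 0 this is 25/24.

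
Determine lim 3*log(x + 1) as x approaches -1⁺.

As x → -1⁺, x + 1 → 0⁺ and ln(x + 1) → −∞.
Multiplying by 3 gives -∞.

-∞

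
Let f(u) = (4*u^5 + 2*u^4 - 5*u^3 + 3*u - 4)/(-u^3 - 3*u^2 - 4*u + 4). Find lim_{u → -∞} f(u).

The numerator has higher degree (5 > 3); the quotient behaves like (4/(-1))·u^2 for large |u|.
As u → −∞ this diverges to -∞.

-∞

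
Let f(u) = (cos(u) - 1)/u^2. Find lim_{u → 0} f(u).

Direct substitution gives 0/0.
Apply L'Hôpital: lim (-sin(u))/(2*u), still 0/0.
After 2 applications of L'Hôpital's rule the quotient is (-cos(u))/(2); substituting u = 0 gives -1/2.

-1/2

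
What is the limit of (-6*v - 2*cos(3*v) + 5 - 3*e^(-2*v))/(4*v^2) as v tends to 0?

Substitution gives 0/0 (the numerator vanishes to order 2).
Expand each term to order v^2: the coefficient of v^2 in -3·e^(-2v) is -6 and in -2·cos(3v) is 9.
Lower-order terms cancel with the polynomial part, so the numerator is (3)·v^2 + o(v^2), and the limit is (3)/(4) = 3/4.

3/4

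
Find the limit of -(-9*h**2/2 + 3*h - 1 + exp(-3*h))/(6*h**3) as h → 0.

3/4

Direct substitution gives 0/0.
Apply L'Hôpital: lim (-9*h + 3 - 3*e^(-3*h))/(-18*h^2), still 0/0.
Apply L'Hôpital: lim (-9 + 9*e^(-3*h))/(-36*h), still 0/0.
After 3 applications of L'Hôpital's rule the quotient is (-27*e^(-3*h))/(-36); substituting h = 0 gives 3/4.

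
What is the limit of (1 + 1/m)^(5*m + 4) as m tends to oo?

e^(5)

Let L be the limit and take ln: ln L = lim (5m + 4)·ln(1 + 1/m) = lim (5m + 4)·(1/m + O(1/m²)) = 5.
Hence L = e^(5).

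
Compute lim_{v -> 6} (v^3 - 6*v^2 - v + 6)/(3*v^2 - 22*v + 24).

At v = 6 both the top and bottom vanish — a removable singularity. Factoring out (v - 6) from each leaves (v^2 - 1)/(3*v - 4), which at v = 6 equals 5/2.

5/2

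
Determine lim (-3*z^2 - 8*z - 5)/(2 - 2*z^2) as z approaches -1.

At z = -1 both the top and bottom vanish — a removable singularity. Factoring out (z + 1) from each leaves (-3*z - 5)/(2 - 2*z), which at z = -1 equals -1/2.

-1/2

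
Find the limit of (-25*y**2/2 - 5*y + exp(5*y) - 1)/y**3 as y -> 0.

Direct substitution gives 0/0.
Apply L'Hôpital: lim (-25*y + 5*e^(5*y) - 5)/(3*y^2), still 0/0.
Apply L'Hôpital: lim (25*e^(5*y) - 25)/(6*y), still 0/0.
After 3 applications of L'Hôpital's rule the quotient is (125*e^(5*y))/(6); substituting y = 0 gives 125/6.

125/6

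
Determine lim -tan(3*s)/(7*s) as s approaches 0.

-3/7

Substitution gives 0/0.
Since tan(u)/u → 1 as u → 0, tan(3s)/(3s) → 1 and the limit is 3/(-7) = -3/7.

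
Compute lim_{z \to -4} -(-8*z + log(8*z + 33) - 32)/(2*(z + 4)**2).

Direct substitution gives 0/0.
Apply L'Hôpital: lim (-8 + 8/(8*z + 33))/(-4*z - 16), still 0/0.
After 2 applications of L'Hôpital's rule the quotient is (-64/(8*z + 33)^2)/(-4); substituting z = -4 gives 16.

16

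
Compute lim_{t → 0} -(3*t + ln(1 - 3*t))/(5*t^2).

9/10

Direct substitution gives 0/0.
Apply L'Hôpital: lim (3 - 3/(1 - 3*t))/(-10*t), still 0/0.
After 2 applications of L'Hôpital's rule the quotient is (-9/(1 - 3*t)^2)/(-10); substituting t = 0 gives 9/10.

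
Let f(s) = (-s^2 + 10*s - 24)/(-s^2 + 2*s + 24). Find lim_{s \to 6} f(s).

At s = 6 both the top and bottom vanish — a removable singularity. Factoring out (s - 6) from each leaves (4 - s)/(-s - 4), which at s = 6 equals 1/5.

1/5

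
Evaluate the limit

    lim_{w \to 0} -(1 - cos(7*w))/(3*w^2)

Substitution gives 0/0.
Use (1 − cos u)/u² → 1/2 with u = 7w: the limit is 7²/(2·(-3)) = -49/6.

-49/6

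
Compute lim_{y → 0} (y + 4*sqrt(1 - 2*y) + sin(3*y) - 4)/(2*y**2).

-1

Substitution gives 0/0 (the numerator vanishes to order 2).
Expand each term to order y^2: the coefficient of y^2 in 4·√(1 - 2y) is -2 and in sin(3y) is 0.
Lower-order terms cancel with the polynomial part, so the numerator is (-2)·y^2 + o(y^2), and the limit is (-2)/(2) = -1.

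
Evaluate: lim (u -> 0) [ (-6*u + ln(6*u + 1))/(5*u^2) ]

Direct substitution gives 0/0.
Apply L'Hôpital: lim (-6 + 6/(6*u + 1))/(10*u), still 0/0.
After 2 applications of L'Hôpital's rule the quotient is (-36/(6*u + 1)^2)/(10); substituting u = 0 gives -18/5.

-18/5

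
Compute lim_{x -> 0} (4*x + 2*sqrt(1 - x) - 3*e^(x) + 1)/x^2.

-7/4

Substitution gives 0/0; apply L'Hôpital's rule 2 times.
After differentiating numerator and denominator 2 times the quotient is (-3*e^(x) - 1/(2*(1 - x)^(3/2)))/(2); at x = 0 this is -7/4.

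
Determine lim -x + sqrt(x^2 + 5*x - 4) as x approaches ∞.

This has the form ∞ − ∞. Multiply and divide by the conjugate √(x^2 + 5*x - 4) + x.
That gives (5x - 4) / (√(x^2 + 5*x - 4) + x).
Divide numerator and denominator by x: the limit is 5/(2·1) = 5/2.

5/2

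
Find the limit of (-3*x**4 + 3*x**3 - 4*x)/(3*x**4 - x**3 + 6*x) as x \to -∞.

-1

Numerator and denominator both have degree 4.
Dividing every term by x^4, all lower-order terms vanish and the limit is the ratio of leading coefficients, -3/(3) = -1.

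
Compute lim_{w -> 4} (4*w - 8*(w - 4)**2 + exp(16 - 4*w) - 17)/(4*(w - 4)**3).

-8/3

Direct substitution gives 0/0.
Apply L'Hôpital: lim (-16*w - 4*e^(16 - 4*w) + 68)/(12*(w - 4)^2), still 0/0.
Apply L'Hôpital: lim (16*e^(16 - 4*w) - 16)/(24*w - 96), still 0/0.
After 3 applications of L'Hôpital's rule the quotient is (-64*e^(16 - 4*w))/(24); substituting w = 4 gives -8/3.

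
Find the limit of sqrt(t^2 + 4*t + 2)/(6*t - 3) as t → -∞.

-1/6

For large |t|, √(t^2 + 4*t + 2) ≈ √1·|t| and the denominator ≈ 6t.
Since t → −∞, |t| = −t, giving −√1/(6) = -1/6.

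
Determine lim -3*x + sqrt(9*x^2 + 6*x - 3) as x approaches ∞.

1

An ∞ − ∞ form. Rationalising with the conjugate, the difference becomes (6x - 3) / (√(9*x^2 + 6*x - 3) + 3x).
For large x the denominator behaves like 2·3x, so the quotient tends to 6/6 = 1.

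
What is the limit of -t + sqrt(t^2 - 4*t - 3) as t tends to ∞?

-2

An ∞ − ∞ form. Rationalising with the conjugate, the difference becomes (-4t - 3) / (√(t^2 - 4*t - 3) + t).
For large t the denominator behaves like 2·t, so the quotient tends to -4/2 = -2.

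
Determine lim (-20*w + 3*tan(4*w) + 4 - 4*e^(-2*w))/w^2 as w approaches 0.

-8

Substitution gives 0/0 (the numerator vanishes to order 2).
Expand each term to order w^2: the coefficient of w^2 in 3·tan(4w) is 0 and in -4·e^(-2w) is -8.
Lower-order terms cancel with the polynomial part, so the numerator is (-8)·w^2 + o(w^2), and the limit is (-8)/(1) = -8.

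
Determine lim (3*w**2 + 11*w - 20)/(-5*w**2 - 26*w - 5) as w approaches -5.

At w = -5 both the top and bottom vanish — a removable singularity. Factoring out (w + 5) from each leaves (3*w - 4)/(-5*w - 1), which at w = -5 equals -19/24.

-19/24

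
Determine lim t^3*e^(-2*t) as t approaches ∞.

0

Write as t^3/e^{2t}, an ∞/∞ form.
Exponential growth dominates any polynomial, so repeated L'Hôpital (or the standard result) gives 0.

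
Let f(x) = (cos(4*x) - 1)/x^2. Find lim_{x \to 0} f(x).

Direct substitution gives 0/0.
Apply L'Hôpital: lim (-4*sin(4*x))/(2*x), still 0/0.
After 2 applications of L'Hôpital's rule the quotient is (-16*cos(4*x))/(2); substituting x = 0 gives -8.

-8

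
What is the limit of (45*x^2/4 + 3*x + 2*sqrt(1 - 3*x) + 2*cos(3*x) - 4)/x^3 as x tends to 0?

-27/8

Substitution gives 0/0 (the numerator vanishes to order 3).
Expand each term to order x^3: the coefficient of x^3 in 2·√(1 - 3x) is -27/8 and in 2·cos(3x) is 0.
Lower-order terms cancel with the polynomial part, so the numerator is (-27/8)·x^3 + o(x^3), and the limit is (-27/8)/(1) = -27/8.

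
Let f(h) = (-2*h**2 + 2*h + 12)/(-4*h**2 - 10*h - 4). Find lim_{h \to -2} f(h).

At h = -2 both the top and bottom vanish — a removable singularity. Factoring out (h + 2) from each leaves (6 - 2*h)/(-4*h - 2), which at h = -2 equals 5/3.

5/3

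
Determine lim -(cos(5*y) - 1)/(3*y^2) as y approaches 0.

Direct substitution gives 0/0.
Apply L'Hôpital: lim (-5*sin(5*y))/(-6*y), still 0/0.
After 2 applications of L'Hôpital's rule the quotient is (-25*cos(5*y))/(-6); substituting y = 0 gives 25/6.

25/6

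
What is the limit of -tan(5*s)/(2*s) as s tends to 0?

Substitution gives 0/0.
Since tan(u)/u → 1 as u → 0, tan(5s)/(5s) → 1 and the limit is 5/(-2) = -5/2.

-5/2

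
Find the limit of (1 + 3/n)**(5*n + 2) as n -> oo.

e^(15)

Write it as [(1 + 3/n)^n]^(5) · (1 + 3/n)^(2). The bracketed term tends to e^(3) and the second factor to 1, so the limit is e^(15).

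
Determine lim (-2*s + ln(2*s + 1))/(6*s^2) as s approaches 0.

-1/3

Direct substitution gives 0/0.
Apply L'Hôpital: lim (-2 + 2/(2*s + 1))/(12*s), still 0/0.
After 2 applications of L'Hôpital's rule the quotient is (-4/(2*s + 1)^2)/(12); substituting s = 0 gives -1/3.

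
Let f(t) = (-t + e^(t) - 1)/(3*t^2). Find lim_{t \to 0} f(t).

Direct substitution gives 0/0.
Apply L'Hôpital: lim (e^(t) - 1)/(6*t), still 0/0.
After 2 applications of L'Hôpital's rule the quotient is (e^(t))/(6); substituting t = 0 gives 1/6.

1/6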